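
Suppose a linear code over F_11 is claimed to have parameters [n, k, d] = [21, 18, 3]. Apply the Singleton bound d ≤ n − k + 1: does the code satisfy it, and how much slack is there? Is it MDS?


Singleton RHS = n − k + 1 = 4, slack = 1, bound satisfied, not MDS.

Singleton bound: d ≤ n − k + 1.
Here n = 21, k = 18, so n − k + 1 = 4.
Given d = 3, check d ≤ 4: YES.
Slack = (n − k + 1) − d = 1.
The code is NOT MDS (slack = 1 > 0).
Description: the claimed parameters are [21, 18, 3]_11; such a code would be non-MDS.


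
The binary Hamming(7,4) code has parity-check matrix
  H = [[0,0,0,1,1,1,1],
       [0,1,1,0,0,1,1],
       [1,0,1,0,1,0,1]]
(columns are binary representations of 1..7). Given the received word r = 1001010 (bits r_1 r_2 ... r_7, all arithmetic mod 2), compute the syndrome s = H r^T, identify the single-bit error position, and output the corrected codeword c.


s = (0, 1, 1)^T, error position = 3, corrected codeword c = 1011010

Compute s = H r^T mod 2 one row at a time:
  s_1 = 1 + 0 + 1 + 0 = 2 ≡ 0 (mod 2).
  s_2 = 0 + 0 + 1 + 0 = 1 ≡ 1 (mod 2).
  s_3 = 1 + 0 + 0 + 0 = 1 ≡ 1 (mod 2).
s = (0, 1, 1)^T — this equals column 3 of H (binary 011), so error is at position 3.
Correct: flip bit 3 of r = 1001010 to get c = 1011010.


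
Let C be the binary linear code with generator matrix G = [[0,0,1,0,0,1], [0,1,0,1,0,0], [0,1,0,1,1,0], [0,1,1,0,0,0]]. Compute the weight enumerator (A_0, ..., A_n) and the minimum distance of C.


Weight distribution: A_0 = 1, A_1 = 1, A_2 = 6, A_3 = 6, A_4 = 1, A_5 = 1. Minimum distance d = 1.

Enumerate all 2^4 = 16 messages m ∈ F_2^4.
For each, compute codeword c = mG in F_2^6, then tally its weight.
  m = 0000 → c = 000000, weight = 0.
  m = 1000 → c = 001001, weight = 2.
  m = 0100 → c = 010100, weight = 2.
  m = 1100 → c = 011101, weight = 4.
  m = 0010 → c = 010110, weight = 3.
  m = 1010 → c = 011111, weight = 5.
  m = 0110 → c = 000010, weight = 1.
  m = 1110 → c = 001011, weight = 3.
  m = 0001 → c = 011000, weight = 2.
  m = 1001 → c = 010001, weight = 2.
  m = 0101 → c = 001100, weight = 2.
  m = 1101 → c = 000101, weight = 2.
  m = 0011 → c = 001110, weight = 3.
  m = 1011 → c = 000111, weight = 3.
  m = 0111 → c = 011010, weight = 3.
  m = 1111 → c = 010011, weight = 3.
Tally weights:
  weight 0: 1 codewords.
  weight 1: 1 codewords.
  weight 2: 6 codewords.
  weight 3: 6 codewords.
  weight 4: 1 codewords.
  weight 5: 1 codewords.
Minimum distance d = smallest w > 0 with A_w > 0 = 1.
Sanity: Σ A_w = 16 = 2^4 = 16 ✓.


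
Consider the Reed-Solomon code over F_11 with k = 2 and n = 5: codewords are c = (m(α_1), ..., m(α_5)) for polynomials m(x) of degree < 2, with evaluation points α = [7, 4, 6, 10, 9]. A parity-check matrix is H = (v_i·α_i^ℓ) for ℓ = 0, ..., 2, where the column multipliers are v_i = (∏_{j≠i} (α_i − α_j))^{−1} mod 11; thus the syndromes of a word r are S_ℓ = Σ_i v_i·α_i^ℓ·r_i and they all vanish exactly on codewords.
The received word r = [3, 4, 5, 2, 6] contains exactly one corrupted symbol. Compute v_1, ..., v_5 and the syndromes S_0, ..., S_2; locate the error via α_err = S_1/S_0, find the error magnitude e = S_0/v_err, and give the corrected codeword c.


S = (1, 6, 3), error at position 3, error magnitude e = 9, c = [3, 4, 7, 2, 6].

Step 1: column multipliers v_i = (∏_{j≠i}(α_i − α_j))^{−1} mod 11.
  i = 1 (α = 7): (7−4)(7−6)(7−10)(7−9) = 3·1·(−3)·(−2) = 18 ≡ 7, so v_1 = 7^{−1} = 8 (mod 11).
  i = 2 (α = 4): (4−7)(4−6)(4−10)(4−9) = (−3)·(−2)·(−6)·(−5) = 180 ≡ 4, so v_2 = 4^{−1} = 3 (mod 11).
  i = 3 (α = 6): (6−7)(6−4)(6−10)(6−9) = (−1)·2·(−4)·(−3) = −24 ≡ 9, so v_3 = 9^{−1} = 5 (mod 11).
  i = 4 (α = 10): (10−7)(10−4)(10−6)(10−9) = 3·6·4·1 = 72 ≡ 6, so v_4 = 6^{−1} = 2 (mod 11).
  i = 5 (α = 9): (9−7)(9−4)(9−6)(9−10) = 2·5·3·(−1) = −30 ≡ 3, so v_5 = 3^{−1} = 4 (mod 11).
  v = [8, 3, 5, 2, 4].
Step 2: syndromes of r = [3, 4, 5, 2, 6] (all sums mod 11).
  S_0 = Σ v_i r_i = 8·3 + 3·4 + 5·5 + 2·2 + 4·6 = 89 ≡ 1.
  S_1 = Σ v_i α_i r_i = 8·7·3 + 3·4·4 + 5·6·5 + 2·10·2 + 4·9·6 = 622 ≡ 6.
  α_i^2 mod 11 = [5, 5, 3, 1, 4].
  S_2 = Σ v_i α_i^2 r_i = 8·5·3 + 3·5·4 + 5·3·5 + 2·1·2 + 4·4·6 = 355 ≡ 3.
  S = (1, 6, 3) ≠ 0, so r is not a codeword (an error is present).
Step 3: locate the error. For a single error e at position i, S_ℓ = v_i·e·α_i^ℓ, so α_err = S_1/S_0.
  S_0^{−1} = 1^{−1} = 1 (mod 11), so α_err = 6·1 = 6 ≡ 6 = α_3. Error position i = 3.
  Consistency check: S_2/S_1 = 3·2 = 6 ≡ 6 = α_err ✓ (single-error assumption holds).
Step 4: error magnitude e = S_0/v_3 = S_0·∏_{j≠3}(α_3 − α_j) = 1·9 = 9 ≡ 9 (mod 11).
Step 5: correct position 3: c_3 = r_3 − e = 5 − 9 ≡ 7 (mod 11). Hence c = [3, 4, 7, 2, 6].
  Check: interpolating c through the α_i gives m(x) = 9 + 7·x (degree < 2) with m(α_i) = c_i for every i, so c is indeed a codeword.


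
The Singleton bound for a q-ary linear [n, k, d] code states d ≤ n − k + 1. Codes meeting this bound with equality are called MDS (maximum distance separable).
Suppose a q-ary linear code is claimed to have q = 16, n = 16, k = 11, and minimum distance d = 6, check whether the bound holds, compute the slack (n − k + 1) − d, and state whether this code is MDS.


Singleton RHS = n − k + 1 = 6, slack = 0, bound satisfied, MDS.

Singleton bound: d ≤ n − k + 1.
Here n = 16, k = 11, so n − k + 1 = 6.
Given d = 6, check d ≤ 6: YES.
Slack = (n − k + 1) − d = 0.
The code is MDS (slack = 0).
Description: the claimed parameters are [16, 11, 6]_16; such a code would be MDS (meets Singleton bound).


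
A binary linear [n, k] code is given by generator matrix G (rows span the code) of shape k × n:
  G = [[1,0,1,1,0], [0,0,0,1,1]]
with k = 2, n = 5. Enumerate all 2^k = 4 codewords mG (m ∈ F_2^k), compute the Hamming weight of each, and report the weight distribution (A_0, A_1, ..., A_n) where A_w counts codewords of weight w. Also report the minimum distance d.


Weight distribution: A_0 = 1, A_2 = 1, A_3 = 2. Minimum distance d = 2.

Enumerate all 2^2 = 4 messages m ∈ F_2^2.
For each, compute codeword c = mG in F_2^5, then tally its weight.
  m = 00 → c = 00000, weight = 0.
  m = 10 → c = 10110, weight = 3.
  m = 01 → c = 00011, weight = 2.
  m = 11 → c = 10101, weight = 3.
Tally weights:
  weight 0: 1 codewords.
  weight 2: 1 codewords.
  weight 3: 2 codewords.
Minimum distance d = smallest w > 0 with A_w > 0 = 2.
Sanity: Σ A_w = 4 = 2^2 = 4 ✓.


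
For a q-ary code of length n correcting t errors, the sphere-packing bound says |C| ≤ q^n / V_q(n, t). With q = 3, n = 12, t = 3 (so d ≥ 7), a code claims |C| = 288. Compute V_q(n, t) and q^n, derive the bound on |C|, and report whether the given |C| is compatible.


V_q(n, t) = 2049, q^n = 531441, Hamming bound = 259, |C| = 288 > bound (violated).

Step 1: Compute V_q(n, t) = Σ_{j=0}^3 C(n, j) (q−1)^j.
  j = 0: C(12,0)·(2)^0 = 1·1 = 1.
  j = 1: C(12,1)·(2)^1 = 12·2 = 24.
  j = 2: C(12,2)·(2)^2 = 66·4 = 264.
  j = 3: C(12,3)·(2)^3 = 220·8 = 1760.
  V_q(n, t) = 1 + 24 + 264 + 1760 = 2049.
Step 2: q^n = 3^12 = 531441.
Step 3: Hamming bound ⌊q^n / V_q(n,t)⌋ = ⌊531441/2049⌋ = 259.
Step 4: Compare |C| = 288 to 259: violated.
The claimed |C| lies above the Hamming bound, so no 3-ary code of length 12 with d ≥ 7 can have 288 codewords.


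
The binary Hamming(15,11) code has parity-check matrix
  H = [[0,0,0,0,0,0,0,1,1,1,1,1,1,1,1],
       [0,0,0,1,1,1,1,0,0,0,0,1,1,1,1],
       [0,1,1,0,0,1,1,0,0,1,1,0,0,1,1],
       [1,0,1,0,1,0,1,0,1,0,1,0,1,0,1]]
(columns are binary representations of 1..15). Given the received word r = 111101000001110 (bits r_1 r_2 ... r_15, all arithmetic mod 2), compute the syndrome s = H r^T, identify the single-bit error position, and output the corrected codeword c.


s = (1, 1, 0, 1)^T, error position = 13, corrected codeword c = 111101000001010

Compute s = H r^T mod 2 one row at a time:
  s_1 = 0 + 0 + 0 + 0 + 1 + 1 + 1 + 0 = 3 ≡ 1 (mod 2).
  s_2 = 1 + 0 + 1 + 0 + 1 + 1 + 1 + 0 = 5 ≡ 1 (mod 2).
  s_3 = 1 + 1 + 1 + 0 + 0 + 0 + 1 + 0 = 4 ≡ 0 (mod 2).
  s_4 = 1 + 1 + 0 + 0 + 0 + 0 + 1 + 0 = 3 ≡ 1 (mod 2).
s = (1, 1, 0, 1)^T — this equals column 13 of H (binary 1101), so error is at position 13.
Correct: flip bit 13 of r = 111101000001110 to get c = 111101000001010.


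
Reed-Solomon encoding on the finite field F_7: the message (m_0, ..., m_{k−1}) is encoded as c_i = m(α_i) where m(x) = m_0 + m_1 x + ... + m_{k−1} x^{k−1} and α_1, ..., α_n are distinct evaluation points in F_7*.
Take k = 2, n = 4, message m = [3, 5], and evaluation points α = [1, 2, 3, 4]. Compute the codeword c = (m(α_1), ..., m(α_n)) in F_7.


c = [1, 6, 4, 2]

Message polynomial: m(x) = 3 + 5·x (mod 7).
For each evaluation point α_i, compute m(α_i) mod 7:
  α_1 = 1: Horner steps 5 → 1, so m(1) = 1.
  α_2 = 2: Horner steps 5 → 6, so m(2) = 6.
  α_3 = 3: Horner steps 5 → 4, so m(3) = 4.
  α_4 = 4: Horner steps 5 → 2, so m(4) = 2.
Codeword c = [1, 6, 4, 2] ∈ F_7^4.


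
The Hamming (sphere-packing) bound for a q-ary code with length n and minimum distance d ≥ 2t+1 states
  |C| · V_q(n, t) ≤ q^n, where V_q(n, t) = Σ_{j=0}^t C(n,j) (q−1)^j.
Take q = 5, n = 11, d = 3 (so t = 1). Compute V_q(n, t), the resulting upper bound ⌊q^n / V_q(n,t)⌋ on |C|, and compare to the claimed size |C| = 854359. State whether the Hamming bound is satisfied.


V_q(n, t) = 45, q^n = 48828125, Hamming bound = 1085069, |C| = 854359 ≤ bound (satisfied).

Step 1: Compute V_q(n, t) = Σ_{j=0}^1 C(n, j) (q−1)^j.
  j = 0: C(11,0)·(4)^0 = 1·1 = 1.
  j = 1: C(11,1)·(4)^1 = 11·4 = 44.
  V_q(n, t) = 1 + 44 = 45.
Step 2: q^n = 5^11 = 48828125.
Step 3: Hamming bound ⌊q^n / V_q(n,t)⌋ = ⌊48828125/45⌋ = 1085069.
Step 4: Compare |C| = 854359 to 1085069: satisfied.
The claimed |C| lies below the Hamming bound.


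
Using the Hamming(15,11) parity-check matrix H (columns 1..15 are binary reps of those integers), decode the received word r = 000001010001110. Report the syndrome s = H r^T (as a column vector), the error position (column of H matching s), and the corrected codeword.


s = (0, 0, 0, 1)^T, error position = 1, corrected codeword c = 100001010001110

Compute s = H r^T mod 2 one row at a time:
  s_1 = 1 + 0 + 0 + 0 + 1 + 1 + 1 + 0 = 4 ≡ 0 (mod 2).
  s_2 = 0 + 0 + 1 + 0 + 1 + 1 + 1 + 0 = 4 ≡ 0 (mod 2).
  s_3 = 0 + 0 + 1 + 0 + 0 + 0 + 1 + 0 = 2 ≡ 0 (mod 2).
  s_4 = 0 + 0 + 0 + 0 + 0 + 0 + 1 + 0 = 1 ≡ 1 (mod 2).
s = (0, 0, 0, 1)^T — this equals column 1 of H (binary 0001), so error is at position 1.
Correct: flip bit 1 of r = 000001010001110 to get c = 100001010001110.


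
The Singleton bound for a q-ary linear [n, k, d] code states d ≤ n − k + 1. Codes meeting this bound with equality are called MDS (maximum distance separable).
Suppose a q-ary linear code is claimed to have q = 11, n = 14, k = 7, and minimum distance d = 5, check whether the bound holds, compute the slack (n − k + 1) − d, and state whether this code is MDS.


Singleton RHS = n − k + 1 = 8, slack = 3, bound satisfied, not MDS.

Singleton bound: d ≤ n − k + 1.
Here n = 14, k = 7, so n − k + 1 = 8.
Given d = 5, check d ≤ 8: YES.
Slack = (n − k + 1) − d = 3.
The code is NOT MDS (slack = 3 > 0).
Description: the claimed parameters are [14, 7, 5]_11; such a code would be non-MDS.


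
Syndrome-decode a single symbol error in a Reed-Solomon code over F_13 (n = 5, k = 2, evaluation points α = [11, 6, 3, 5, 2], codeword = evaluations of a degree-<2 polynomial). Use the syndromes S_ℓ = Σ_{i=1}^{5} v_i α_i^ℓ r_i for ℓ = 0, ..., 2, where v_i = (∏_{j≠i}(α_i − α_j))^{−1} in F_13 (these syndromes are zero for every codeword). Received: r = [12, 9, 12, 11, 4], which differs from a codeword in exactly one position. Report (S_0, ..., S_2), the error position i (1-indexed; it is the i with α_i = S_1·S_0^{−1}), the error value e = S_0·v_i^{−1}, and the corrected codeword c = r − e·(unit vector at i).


S = (9, 1, 3), error at position 3, error magnitude e = 10, c = [12, 9, 2, 11, 4].

Step 1: column multipliers v_i = (∏_{j≠i}(α_i − α_j))^{−1} mod 13.
  i = 1 (α = 11): (11−6)(11−3)(11−5)(11−2) = 5·8·6·9 = 2160 ≡ 2, so v_1 = 2^{−1} = 7 (mod 13).
  i = 2 (α = 6): (6−11)(6−3)(6−5)(6−2) = (−5)·3·1·4 = −60 ≡ 5, so v_2 = 5^{−1} = 8 (mod 13).
  i = 3 (α = 3): (3−11)(3−6)(3−5)(3−2) = (−8)·(−3)·(−2)·1 = −48 ≡ 4, so v_3 = 4^{−1} = 10 (mod 13).
  i = 4 (α = 5): (5−11)(5−6)(5−3)(5−2) = (−6)·(−1)·2·3 = 36 ≡ 10, so v_4 = 10^{−1} = 4 (mod 13).
  i = 5 (α = 2): (2−11)(2−6)(2−3)(2−5) = (−9)·(−4)·(−1)·(−3) = 108 ≡ 4, so v_5 = 4^{−1} = 10 (mod 13).
  v = [7, 8, 10, 4, 10].
Step 2: syndromes of r = [12, 9, 12, 11, 4] (all sums mod 13).
  S_0 = Σ v_i r_i = 7·12 + 8·9 + 10·12 + 4·11 + 10·4 = 360 ≡ 9.
  S_1 = Σ v_i α_i r_i = 7·11·12 + 8·6·9 + 10·3·12 + 4·5·11 + 10·2·4 = 2016 ≡ 1.
  α_i^2 mod 13 = [4, 10, 9, 12, 4].
  S_2 = Σ v_i α_i^2 r_i = 7·4·12 + 8·10·9 + 10·9·12 + 4·12·11 + 10·4·4 = 2824 ≡ 3.
  S = (9, 1, 3) ≠ 0, so r is not a codeword (an error is present).
Step 3: locate the error. For a single error e at position i, S_ℓ = v_i·e·α_i^ℓ, so α_err = S_1/S_0.
  S_0^{−1} = 9^{−1} = 3 (mod 13), so α_err = 1·3 = 3 ≡ 3 = α_3. Error position i = 3.
  Consistency check: S_2/S_1 = 3·1 = 3 ≡ 3 = α_err ✓ (single-error assumption holds).
Step 4: error magnitude e = S_0/v_3 = S_0·∏_{j≠3}(α_3 − α_j) = 9·4 = 36 ≡ 10 (mod 13).
Step 5: correct position 3: c_3 = r_3 − e = 12 − 10 ≡ 2 (mod 13). Hence c = [12, 9, 2, 11, 4].
  Check: interpolating c through the α_i gives m(x) = 8 + 11·x (degree < 2) with m(α_i) = c_i for every i, so c is indeed a codeword.


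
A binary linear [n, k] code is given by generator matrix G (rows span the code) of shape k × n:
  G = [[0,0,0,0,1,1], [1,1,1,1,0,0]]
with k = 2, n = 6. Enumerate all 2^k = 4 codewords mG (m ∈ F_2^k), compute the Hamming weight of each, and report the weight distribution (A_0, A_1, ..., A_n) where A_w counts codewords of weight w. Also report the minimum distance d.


Weight distribution: A_0 = 1, A_2 = 1, A_4 = 1, A_6 = 1. Minimum distance d = 2.

Enumerate all 2^2 = 4 messages m ∈ F_2^2.
For each, compute codeword c = mG in F_2^6, then tally its weight.
  m = 00 → c = 000000, weight = 0.
  m = 10 → c = 000011, weight = 2.
  m = 01 → c = 111100, weight = 4.
  m = 11 → c = 111111, weight = 6.
Tally weights:
  weight 0: 1 codewords.
  weight 2: 1 codewords.
  weight 4: 1 codewords.
  weight 6: 1 codewords.
Minimum distance d = smallest w > 0 with A_w > 0 = 2.
Sanity: Σ A_w = 4 = 2^2 = 4 ✓.


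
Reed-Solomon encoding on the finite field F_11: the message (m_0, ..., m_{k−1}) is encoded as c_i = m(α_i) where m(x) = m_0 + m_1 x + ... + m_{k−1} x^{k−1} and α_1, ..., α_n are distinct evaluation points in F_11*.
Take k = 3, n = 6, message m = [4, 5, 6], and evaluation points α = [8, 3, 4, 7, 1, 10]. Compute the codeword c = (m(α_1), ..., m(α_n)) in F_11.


c = [10, 7, 10, 3, 4, 5]

Message polynomial: m(x) = 4 + 5·x + 6·x^2 (mod 11).
For each evaluation point α_i, compute m(α_i) mod 11:
  α_1 = 8: Horner steps 6 → 9 → 10, so m(8) = 10.
  α_2 = 3: Horner steps 6 → 1 → 7, so m(3) = 7.
  α_3 = 4: Horner steps 6 → 7 → 10, so m(4) = 10.
  α_4 = 7: Horner steps 6 → 3 → 3, so m(7) = 3.
  α_5 = 1: Horner steps 6 → 0 → 4, so m(1) = 4.
  α_6 = 10: Horner steps 6 → 10 → 5, so m(10) = 5.
Codeword c = [10, 7, 10, 3, 4, 5] ∈ F_11^6.


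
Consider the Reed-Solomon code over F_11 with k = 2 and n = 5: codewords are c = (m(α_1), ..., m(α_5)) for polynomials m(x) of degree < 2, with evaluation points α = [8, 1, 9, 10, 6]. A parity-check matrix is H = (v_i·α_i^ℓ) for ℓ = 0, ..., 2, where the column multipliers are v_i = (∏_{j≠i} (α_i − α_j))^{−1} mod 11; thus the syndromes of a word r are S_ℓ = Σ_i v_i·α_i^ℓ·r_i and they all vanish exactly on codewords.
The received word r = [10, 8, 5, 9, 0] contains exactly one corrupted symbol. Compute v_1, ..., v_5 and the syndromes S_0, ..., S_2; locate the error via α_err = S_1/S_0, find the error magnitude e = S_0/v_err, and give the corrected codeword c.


S = (5, 1, 9), error at position 3, error magnitude e = 1, c = [10, 8, 4, 9, 0].

Step 1: column multipliers v_i = (∏_{j≠i}(α_i − α_j))^{−1} mod 11.
  i = 1 (α = 8): (8−1)(8−9)(8−10)(8−6) = 7·(−1)·(−2)·2 = 28 ≡ 6, so v_1 = 6^{−1} = 2 (mod 11).
  i = 2 (α = 1): (1−8)(1−9)(1−10)(1−6) = (−7)·(−8)·(−9)·(−5) = 2520 ≡ 1, so v_2 = 1^{−1} = 1 (mod 11).
  i = 3 (α = 9): (9−8)(9−1)(9−10)(9−6) = 1·8·(−1)·3 = −24 ≡ 9, so v_3 = 9^{−1} = 5 (mod 11).
  i = 4 (α = 10): (10−8)(10−1)(10−9)(10−6) = 2·9·1·4 = 72 ≡ 6, so v_4 = 6^{−1} = 2 (mod 11).
  i = 5 (α = 6): (6−8)(6−1)(6−9)(6−10) = (−2)·5·(−3)·(−4) = −120 ≡ 1, so v_5 = 1^{−1} = 1 (mod 11).
  v = [2, 1, 5, 2, 1].
Step 2: syndromes of r = [10, 8, 5, 9, 0] (all sums mod 11).
  S_0 = Σ v_i r_i = 2·10 + 1·8 + 5·5 + 2·9 + 1·0 = 71 ≡ 5.
  S_1 = Σ v_i α_i r_i = 2·8·10 + 1·1·8 + 5·9·5 + 2·10·9 + 1·6·0 = 573 ≡ 1.
  α_i^2 mod 11 = [9, 1, 4, 1, 3].
  S_2 = Σ v_i α_i^2 r_i = 2·9·10 + 1·1·8 + 5·4·5 + 2·1·9 + 1·3·0 = 306 ≡ 9.
  S = (5, 1, 9) ≠ 0, so r is not a codeword (an error is present).
Step 3: locate the error. For a single error e at position i, S_ℓ = v_i·e·α_i^ℓ, so α_err = S_1/S_0.
  S_0^{−1} = 5^{−1} = 9 (mod 11), so α_err = 1·9 = 9 ≡ 9 = α_3. Error position i = 3.
  Consistency check: S_2/S_1 = 9·1 = 9 ≡ 9 = α_err ✓ (single-error assumption holds).
Step 4: error magnitude e = S_0/v_3 = S_0·∏_{j≠3}(α_3 − α_j) = 5·9 = 45 ≡ 1 (mod 11).
Step 5: correct position 3: c_3 = r_3 − e = 5 − 1 ≡ 4 (mod 11). Hence c = [10, 8, 4, 9, 0].
  Check: interpolating c through the α_i gives m(x) = 3 + 5·x (degree < 2) with m(α_i) = c_i for every i, so c is indeed a codeword.


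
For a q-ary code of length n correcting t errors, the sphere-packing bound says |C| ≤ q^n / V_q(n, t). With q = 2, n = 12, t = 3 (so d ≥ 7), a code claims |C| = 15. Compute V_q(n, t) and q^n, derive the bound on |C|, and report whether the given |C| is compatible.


V_q(n, t) = 299, q^n = 4096, Hamming bound = 13, |C| = 15 > bound (violated).

Step 1: Compute V_q(n, t) = Σ_{j=0}^3 C(n, j) (q−1)^j.
  j = 0: C(12,0)·(1)^0 = 1·1 = 1.
  j = 1: C(12,1)·(1)^1 = 12·1 = 12.
  j = 2: C(12,2)·(1)^2 = 66·1 = 66.
  j = 3: C(12,3)·(1)^3 = 220·1 = 220.
  V_q(n, t) = 1 + 12 + 66 + 220 = 299.
Step 2: q^n = 2^12 = 4096.
Step 3: Hamming bound ⌊q^n / V_q(n,t)⌋ = ⌊4096/299⌋ = 13.
Step 4: Compare |C| = 15 to 13: violated.
The claimed |C| lies above the Hamming bound, so no 2-ary code of length 12 with d ≥ 7 can have 15 codewords.


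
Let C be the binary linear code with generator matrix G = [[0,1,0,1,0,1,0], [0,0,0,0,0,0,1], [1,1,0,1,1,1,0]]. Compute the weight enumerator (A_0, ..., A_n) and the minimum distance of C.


Weight distribution: A_0 = 1, A_1 = 1, A_2 = 1, A_3 = 2, A_4 = 1, A_5 = 1, A_6 = 1. Minimum distance d = 1.

Enumerate all 2^3 = 8 messages m ∈ F_2^3.
For each, compute codeword c = mG in F_2^7, then tally its weight.
  m = 000 → c = 0000000, weight = 0.
  m = 100 → c = 0101010, weight = 3.
  m = 010 → c = 0000001, weight = 1.
  m = 110 → c = 0101011, weight = 4.
  m = 001 → c = 1101110, weight = 5.
  m = 101 → c = 1000100, weight = 2.
  m = 011 → c = 1101111, weight = 6.
  m = 111 → c = 1000101, weight = 3.
Tally weights:
  weight 0: 1 codewords.
  weight 1: 1 codewords.
  weight 2: 1 codewords.
  weight 3: 2 codewords.
  weight 4: 1 codewords.
  weight 5: 1 codewords.
  weight 6: 1 codewords.
Minimum distance d = smallest w > 0 with A_w > 0 = 1.
Sanity: Σ A_w = 8 = 2^3 = 8 ✓.


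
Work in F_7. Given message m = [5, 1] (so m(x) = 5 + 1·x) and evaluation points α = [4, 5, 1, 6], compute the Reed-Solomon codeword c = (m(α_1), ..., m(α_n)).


c = [2, 3, 6, 4]

Message polynomial: m(x) = 5 + 1·x (mod 7).
For each evaluation point α_i, compute m(α_i) mod 7:
  α_1 = 4: Horner steps 1 → 2, so m(4) = 2.
  α_2 = 5: Horner steps 1 → 3, so m(5) = 3.
  α_3 = 1: Horner steps 1 → 6, so m(1) = 6.
  α_4 = 6: Horner steps 1 → 4, so m(6) = 4.
Codeword c = [2, 3, 6, 4] ∈ F_7^4.


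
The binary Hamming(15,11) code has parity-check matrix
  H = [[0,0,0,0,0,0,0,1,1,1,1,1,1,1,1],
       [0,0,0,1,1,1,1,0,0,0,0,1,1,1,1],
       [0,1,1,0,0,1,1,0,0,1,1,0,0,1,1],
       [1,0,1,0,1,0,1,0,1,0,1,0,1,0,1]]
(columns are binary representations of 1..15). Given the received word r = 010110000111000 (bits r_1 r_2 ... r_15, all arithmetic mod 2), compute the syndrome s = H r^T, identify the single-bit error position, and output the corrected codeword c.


s = (1, 1, 1, 0)^T, error position = 14, corrected codeword c = 010110000111010

Compute s = H r^T mod 2 one row at a time:
  s_1 = 0 + 0 + 1 + 1 + 1 + 0 + 0 + 0 = 3 ≡ 1 (mod 2).
  s_2 = 1 + 1 + 0 + 0 + 1 + 0 + 0 + 0 = 3 ≡ 1 (mod 2).
  s_3 = 1 + 0 + 0 + 0 + 1 + 1 + 0 + 0 = 3 ≡ 1 (mod 2).
  s_4 = 0 + 0 + 1 + 0 + 0 + 1 + 0 + 0 = 2 ≡ 0 (mod 2).
s = (1, 1, 1, 0)^T — this equals column 14 of H (binary 1110), so error is at position 14.
Correct: flip bit 14 of r = 010110000111000 to get c = 010110000111010.


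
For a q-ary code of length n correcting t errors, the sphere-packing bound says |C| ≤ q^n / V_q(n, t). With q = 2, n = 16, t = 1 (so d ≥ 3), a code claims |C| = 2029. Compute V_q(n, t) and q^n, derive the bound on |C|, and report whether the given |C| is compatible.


V_q(n, t) = 17, q^n = 65536, Hamming bound = 3855, |C| = 2029 ≤ bound (satisfied).

Step 1: Compute V_q(n, t) = Σ_{j=0}^1 C(n, j) (q−1)^j.
  j = 0: C(16,0)·(1)^0 = 1·1 = 1.
  j = 1: C(16,1)·(1)^1 = 16·1 = 16.
  V_q(n, t) = 1 + 16 = 17.
Step 2: q^n = 2^16 = 65536.
Step 3: Hamming bound ⌊q^n / V_q(n,t)⌋ = ⌊65536/17⌋ = 3855.
Step 4: Compare |C| = 2029 to 3855: satisfied.
The claimed |C| lies below the Hamming bound.


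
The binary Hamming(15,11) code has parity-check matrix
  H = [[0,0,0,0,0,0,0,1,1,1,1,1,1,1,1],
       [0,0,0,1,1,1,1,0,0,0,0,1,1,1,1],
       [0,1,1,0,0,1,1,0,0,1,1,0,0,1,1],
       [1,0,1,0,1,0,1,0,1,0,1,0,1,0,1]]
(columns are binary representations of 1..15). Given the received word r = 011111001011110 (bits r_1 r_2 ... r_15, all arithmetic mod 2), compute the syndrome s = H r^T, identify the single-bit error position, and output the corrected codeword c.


s = (1, 0, 1, 1)^T, error position = 11, corrected codeword c = 011111001001110

Compute s = H r^T mod 2 one row at a time:
  s_1 = 0 + 1 + 0 + 1 + 1 + 1 + 1 + 0 = 5 ≡ 1 (mod 2).
  s_2 = 1 + 1 + 1 + 0 + 1 + 1 + 1 + 0 = 6 ≡ 0 (mod 2).
  s_3 = 1 + 1 + 1 + 0 + 0 + 1 + 1 + 0 = 5 ≡ 1 (mod 2).
  s_4 = 0 + 1 + 1 + 0 + 1 + 1 + 1 + 0 = 5 ≡ 1 (mod 2).
s = (1, 0, 1, 1)^T — this equals column 11 of H (binary 1011), so error is at position 11.
Correct: flip bit 11 of r = 011111001011110 to get c = 011111001001110.


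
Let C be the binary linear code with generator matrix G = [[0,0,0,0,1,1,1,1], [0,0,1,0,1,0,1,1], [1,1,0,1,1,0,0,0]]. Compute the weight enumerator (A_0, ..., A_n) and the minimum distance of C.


Weight distribution: A_0 = 1, A_2 = 1, A_4 = 3, A_6 = 3. Minimum distance d = 2.

Enumerate all 2^3 = 8 messages m ∈ F_2^3.
For each, compute codeword c = mG in F_2^8, then tally its weight.
  m = 000 → c = 00000000, weight = 0.
  m = 100 → c = 00001111, weight = 4.
  m = 010 → c = 00101011, weight = 4.
  m = 110 → c = 00100100, weight = 2.
  m = 001 → c = 11011000, weight = 4.
  m = 101 → c = 11010111, weight = 6.
  m = 011 → c = 11110011, weight = 6.
  m = 111 → c = 11111100, weight = 6.
Tally weights:
  weight 0: 1 codewords.
  weight 2: 1 codewords.
  weight 4: 3 codewords.
  weight 6: 3 codewords.
Minimum distance d = smallest w > 0 with A_w > 0 = 2.
Sanity: Σ A_w = 8 = 2^3 = 8 ✓.


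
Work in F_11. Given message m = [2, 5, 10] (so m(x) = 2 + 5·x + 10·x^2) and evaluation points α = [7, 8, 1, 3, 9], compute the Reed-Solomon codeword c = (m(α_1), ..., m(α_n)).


c = [10, 0, 6, 8, 10]

Message polynomial: m(x) = 2 + 5·x + 10·x^2 (mod 11).
For each evaluation point α_i, compute m(α_i) mod 11:
  α_1 = 7: Horner steps 10 → 9 → 10, so m(7) = 10.
  α_2 = 8: Horner steps 10 → 8 → 0, so m(8) = 0.
  α_3 = 1: Horner steps 10 → 4 → 6, so m(1) = 6.
  α_4 = 3: Horner steps 10 → 2 → 8, so m(3) = 8.
  α_5 = 9: Horner steps 10 → 7 → 10, so m(9) = 10.
Codeword c = [10, 0, 6, 8, 10] ∈ F_11^5.


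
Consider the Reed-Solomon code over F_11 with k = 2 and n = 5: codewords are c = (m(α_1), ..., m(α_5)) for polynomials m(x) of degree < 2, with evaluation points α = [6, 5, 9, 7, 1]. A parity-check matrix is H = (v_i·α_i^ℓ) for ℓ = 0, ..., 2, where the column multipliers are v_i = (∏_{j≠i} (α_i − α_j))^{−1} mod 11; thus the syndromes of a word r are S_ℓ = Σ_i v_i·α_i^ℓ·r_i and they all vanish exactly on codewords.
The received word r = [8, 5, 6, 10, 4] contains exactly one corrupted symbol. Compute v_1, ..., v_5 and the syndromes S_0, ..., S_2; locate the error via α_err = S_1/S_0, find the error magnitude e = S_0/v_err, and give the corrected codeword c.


S = (6, 9, 8), error at position 4, error magnitude e = 10, c = [8, 5, 6, 0, 4].

Step 1: column multipliers v_i = (∏_{j≠i}(α_i − α_j))^{−1} mod 11.
  i = 1 (α = 6): (6−5)(6−9)(6−7)(6−1) = 1·(−3)·(−1)·5 = 15 ≡ 4, so v_1 = 4^{−1} = 3 (mod 11).
  i = 2 (α = 5): (5−6)(5−9)(5−7)(5−1) = (−1)·(−4)·(−2)·4 = −32 ≡ 1, so v_2 = 1^{−1} = 1 (mod 11).
  i = 3 (α = 9): (9−6)(9−5)(9−7)(9−1) = 3·4·2·8 = 192 ≡ 5, so v_3 = 5^{−1} = 9 (mod 11).
  i = 4 (α = 7): (7−6)(7−5)(7−9)(7−1) = 1·2·(−2)·6 = −24 ≡ 9, so v_4 = 9^{−1} = 5 (mod 11).
  i = 5 (α = 1): (1−6)(1−5)(1−9)(1−7) = (−5)·(−4)·(−8)·(−6) = 960 ≡ 3, so v_5 = 3^{−1} = 4 (mod 11).
  v = [3, 1, 9, 5, 4].
Step 2: syndromes of r = [8, 5, 6, 10, 4] (all sums mod 11).
  S_0 = Σ v_i r_i = 3·8 + 1·5 + 9·6 + 5·10 + 4·4 = 149 ≡ 6.
  S_1 = Σ v_i α_i r_i = 3·6·8 + 1·5·5 + 9·9·6 + 5·7·10 + 4·1·4 = 1021 ≡ 9.
  α_i^2 mod 11 = [3, 3, 4, 5, 1].
  S_2 = Σ v_i α_i^2 r_i = 3·3·8 + 1·3·5 + 9·4·6 + 5·5·10 + 4·1·4 = 569 ≡ 8.
  S = (6, 9, 8) ≠ 0, so r is not a codeword (an error is present).
Step 3: locate the error. For a single error e at position i, S_ℓ = v_i·e·α_i^ℓ, so α_err = S_1/S_0.
  S_0^{−1} = 6^{−1} = 2 (mod 11), so α_err = 9·2 = 18 ≡ 7 = α_4. Error position i = 4.
  Consistency check: S_2/S_1 = 8·5 = 40 ≡ 7 = α_err ✓ (single-error assumption holds).
Step 4: error magnitude e = S_0/v_4 = S_0·∏_{j≠4}(α_4 − α_j) = 6·9 = 54 ≡ 10 (mod 11).
Step 5: correct position 4: c_4 = r_4 − e = 10 − 10 ≡ 0 (mod 11). Hence c = [8, 5, 6, 0, 4].
  Check: interpolating c through the α_i gives m(x) = 1 + 3·x (degree < 2) with m(α_i) = c_i for every i, so c is indeed a codeword.


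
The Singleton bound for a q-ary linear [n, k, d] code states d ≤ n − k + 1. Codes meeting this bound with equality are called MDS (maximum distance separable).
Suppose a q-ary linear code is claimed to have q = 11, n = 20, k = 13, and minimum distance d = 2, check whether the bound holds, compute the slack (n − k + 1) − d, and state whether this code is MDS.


Singleton RHS = n − k + 1 = 8, slack = 6, bound satisfied, not MDS.

Singleton bound: d ≤ n − k + 1.
Here n = 20, k = 13, so n − k + 1 = 8.
Given d = 2, check d ≤ 8: YES.
Slack = (n − k + 1) − d = 6.
The code is NOT MDS (slack = 6 > 0).
Description: the claimed parameters are [20, 13, 2]_11; such a code would be non-MDS.


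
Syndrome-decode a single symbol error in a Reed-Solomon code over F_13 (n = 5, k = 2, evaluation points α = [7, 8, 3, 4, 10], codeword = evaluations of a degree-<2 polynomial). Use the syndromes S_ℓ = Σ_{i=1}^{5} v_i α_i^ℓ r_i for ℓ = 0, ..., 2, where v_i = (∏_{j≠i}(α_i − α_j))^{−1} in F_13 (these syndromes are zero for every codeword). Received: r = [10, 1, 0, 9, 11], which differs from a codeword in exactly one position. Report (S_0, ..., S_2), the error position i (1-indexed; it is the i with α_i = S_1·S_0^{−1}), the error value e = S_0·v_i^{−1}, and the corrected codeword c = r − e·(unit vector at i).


S = (5, 1, 8), error at position 2, error magnitude e = 8, c = [10, 6, 0, 9, 11].

Step 1: column multipliers v_i = (∏_{j≠i}(α_i − α_j))^{−1} mod 13.
  i = 1 (α = 7): (7−8)(7−3)(7−4)(7−10) = (−1)·4·3·(−3) = 36 ≡ 10, so v_1 = 10^{−1} = 4 (mod 13).
  i = 2 (α = 8): (8−7)(8−3)(8−4)(8−10) = 1·5·4·(−2) = −40 ≡ 12, so v_2 = 12^{−1} = 12 (mod 13).
  i = 3 (α = 3): (3−7)(3−8)(3−4)(3−10) = (−4)·(−5)·(−1)·(−7) = 140 ≡ 10, so v_3 = 10^{−1} = 4 (mod 13).
  i = 4 (α = 4): (4−7)(4−8)(4−3)(4−10) = (−3)·(−4)·1·(−6) = −72 ≡ 6, so v_4 = 6^{−1} = 11 (mod 13).
  i = 5 (α = 10): (10−7)(10−8)(10−3)(10−4) = 3·2·7·6 = 252 ≡ 5, so v_5 = 5^{−1} = 8 (mod 13).
  v = [4, 12, 4, 11, 8].
Step 2: syndromes of r = [10, 1, 0, 9, 11] (all sums mod 13).
  S_0 = Σ v_i r_i = 4·10 + 12·1 + 4·0 + 11·9 + 8·11 = 239 ≡ 5.
  S_1 = Σ v_i α_i r_i = 4·7·10 + 12·8·1 + 4·3·0 + 11·4·9 + 8·10·11 = 1652 ≡ 1.
  α_i^2 mod 13 = [10, 12, 9, 3, 9].
  S_2 = Σ v_i α_i^2 r_i = 4·10·10 + 12·12·1 + 4·9·0 + 11·3·9 + 8·9·11 = 1633 ≡ 8.
  S = (5, 1, 8) ≠ 0, so r is not a codeword (an error is present).
Step 3: locate the error. For a single error e at position i, S_ℓ = v_i·e·α_i^ℓ, so α_err = S_1/S_0.
  S_0^{−1} = 5^{−1} = 8 (mod 13), so α_err = 1·8 = 8 ≡ 8 = α_2. Error position i = 2.
  Consistency check: S_2/S_1 = 8·1 = 8 ≡ 8 = α_err ✓ (single-error assumption holds).
Step 4: error magnitude e = S_0/v_2 = S_0·∏_{j≠2}(α_2 − α_j) = 5·12 = 60 ≡ 8 (mod 13).
Step 5: correct position 2: c_2 = r_2 − e = 1 − 8 ≡ 6 (mod 13). Hence c = [10, 6, 0, 9, 11].
  Check: interpolating c through the α_i gives m(x) = 12 + 9·x (degree < 2) with m(α_i) = c_i for every i, so c is indeed a codeword.


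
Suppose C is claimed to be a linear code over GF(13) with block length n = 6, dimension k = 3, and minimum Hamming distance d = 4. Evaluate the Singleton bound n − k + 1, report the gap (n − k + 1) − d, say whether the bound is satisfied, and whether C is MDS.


Singleton RHS = n − k + 1 = 4, slack = 0, bound satisfied, MDS.

Singleton bound: d ≤ n − k + 1.
Here n = 6, k = 3, so n − k + 1 = 4.
Given d = 4, check d ≤ 4: YES.
Slack = (n − k + 1) − d = 0.
The code is MDS (slack = 0).
Description: the claimed parameters are [6, 3, 4]_13; such a code would be MDS (meets Singleton bound).


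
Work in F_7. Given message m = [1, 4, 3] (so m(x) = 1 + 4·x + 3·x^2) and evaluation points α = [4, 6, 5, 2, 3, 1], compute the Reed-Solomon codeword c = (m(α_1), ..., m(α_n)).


c = [2, 0, 5, 0, 5, 1]

Message polynomial: m(x) = 1 + 4·x + 3·x^2 (mod 7).
For each evaluation point α_i, compute m(α_i) mod 7:
  α_1 = 4: Horner steps 3 → 2 → 2, so m(4) = 2.
  α_2 = 6: Horner steps 3 → 1 → 0, so m(6) = 0.
  α_3 = 5: Horner steps 3 → 5 → 5, so m(5) = 5.
  α_4 = 2: Horner steps 3 → 3 → 0, so m(2) = 0.
  α_5 = 3: Horner steps 3 → 6 → 5, so m(3) = 5.
  α_6 = 1: Horner steps 3 → 0 → 1, so m(1) = 1.
Codeword c = [2, 0, 5, 0, 5, 1] ∈ F_7^6.


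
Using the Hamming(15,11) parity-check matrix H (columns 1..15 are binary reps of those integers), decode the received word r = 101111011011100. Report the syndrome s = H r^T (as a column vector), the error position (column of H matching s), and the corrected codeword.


s = (1, 1, 1, 0)^T, error position = 14, corrected codeword c = 101111011011110

Compute s = H r^T mod 2 one row at a time:
  s_1 = 1 + 1 + 0 + 1 + 1 + 1 + 0 + 0 = 5 ≡ 1 (mod 2).
  s_2 = 1 + 1 + 1 + 0 + 1 + 1 + 0 + 0 = 5 ≡ 1 (mod 2).
  s_3 = 0 + 1 + 1 + 0 + 0 + 1 + 0 + 0 = 3 ≡ 1 (mod 2).
  s_4 = 1 + 1 + 1 + 0 + 1 + 1 + 1 + 0 = 6 ≡ 0 (mod 2).
s = (1, 1, 1, 0)^T — this equals column 14 of H (binary 1110), so error is at position 14.
Correct: flip bit 14 of r = 101111011011100 to get c = 101111011011110.


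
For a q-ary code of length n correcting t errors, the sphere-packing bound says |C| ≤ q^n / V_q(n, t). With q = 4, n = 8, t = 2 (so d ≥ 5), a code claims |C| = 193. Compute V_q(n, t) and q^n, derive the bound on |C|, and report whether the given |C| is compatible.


V_q(n, t) = 277, q^n = 65536, Hamming bound = 236, |C| = 193 ≤ bound (satisfied).

Step 1: Compute V_q(n, t) = Σ_{j=0}^2 C(n, j) (q−1)^j.
  j = 0: C(8,0)·(3)^0 = 1·1 = 1.
  j = 1: C(8,1)·(3)^1 = 8·3 = 24.
  j = 2: C(8,2)·(3)^2 = 28·9 = 252.
  V_q(n, t) = 1 + 24 + 252 = 277.
Step 2: q^n = 4^8 = 65536.
Step 3: Hamming bound ⌊q^n / V_q(n,t)⌋ = ⌊65536/277⌋ = 236.
Step 4: Compare |C| = 193 to 236: satisfied.
The claimed |C| lies below the Hamming bound.


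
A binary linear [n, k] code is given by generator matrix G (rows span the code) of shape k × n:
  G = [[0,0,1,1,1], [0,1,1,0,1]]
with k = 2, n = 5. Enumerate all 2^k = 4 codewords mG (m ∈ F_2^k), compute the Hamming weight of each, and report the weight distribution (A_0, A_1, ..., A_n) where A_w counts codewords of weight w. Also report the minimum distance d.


Weight distribution: A_0 = 1, A_2 = 1, A_3 = 2. Minimum distance d = 2.

Enumerate all 2^2 = 4 messages m ∈ F_2^2.
For each, compute codeword c = mG in F_2^5, then tally its weight.
  m = 00 → c = 00000, weight = 0.
  m = 10 → c = 00111, weight = 3.
  m = 01 → c = 01101, weight = 3.
  m = 11 → c = 01010, weight = 2.
Tally weights:
  weight 0: 1 codewords.
  weight 2: 1 codewords.
  weight 3: 2 codewords.
Minimum distance d = smallest w > 0 with A_w > 0 = 2.
Sanity: Σ A_w = 4 = 2^2 = 4 ✓.


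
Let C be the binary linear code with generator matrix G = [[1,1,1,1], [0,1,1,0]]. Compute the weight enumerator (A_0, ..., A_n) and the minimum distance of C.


Weight distribution: A_0 = 1, A_2 = 2, A_4 = 1. Minimum distance d = 2.

Enumerate all 2^2 = 4 messages m ∈ F_2^2.
For each, compute codeword c = mG in F_2^4, then tally its weight.
  m = 00 → c = 0000, weight = 0.
  m = 10 → c = 1111, weight = 4.
  m = 01 → c = 0110, weight = 2.
  m = 11 → c = 1001, weight = 2.
Tally weights:
  weight 0: 1 codewords.
  weight 2: 2 codewords.
  weight 4: 1 codewords.
Minimum distance d = smallest w > 0 with A_w > 0 = 2.
Sanity: Σ A_w = 4 = 2^2 = 4 ✓.


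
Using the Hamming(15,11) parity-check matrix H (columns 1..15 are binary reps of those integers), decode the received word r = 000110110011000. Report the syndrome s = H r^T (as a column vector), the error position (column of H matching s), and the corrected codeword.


s = (1, 0, 0, 1)^T, error position = 9, corrected codeword c = 000110111011000

Compute s = H r^T mod 2 one row at a time:
  s_1 = 1 + 0 + 0 + 1 + 1 + 0 + 0 + 0 = 3 ≡ 1 (mod 2).
  s_2 = 1 + 1 + 0 + 1 + 1 + 0 + 0 + 0 = 4 ≡ 0 (mod 2).
  s_3 = 0 + 0 + 0 + 1 + 0 + 1 + 0 + 0 = 2 ≡ 0 (mod 2).
  s_4 = 0 + 0 + 1 + 1 + 0 + 1 + 0 + 0 = 3 ≡ 1 (mod 2).
s = (1, 0, 0, 1)^T — this equals column 9 of H (binary 1001), so error is at position 9.
Correct: flip bit 9 of r = 000110110011000 to get c = 000110111011000.


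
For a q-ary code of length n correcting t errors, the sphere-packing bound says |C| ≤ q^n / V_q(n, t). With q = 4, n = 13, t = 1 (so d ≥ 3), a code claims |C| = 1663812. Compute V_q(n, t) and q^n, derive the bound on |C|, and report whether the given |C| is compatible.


V_q(n, t) = 40, q^n = 67108864, Hamming bound = 1677721, |C| = 1663812 ≤ bound (satisfied).

Step 1: Compute V_q(n, t) = Σ_{j=0}^1 C(n, j) (q−1)^j.
  j = 0: C(13,0)·(3)^0 = 1·1 = 1.
  j = 1: C(13,1)·(3)^1 = 13·3 = 39.
  V_q(n, t) = 1 + 39 = 40.
Step 2: q^n = 4^13 = 67108864.
Step 3: Hamming bound ⌊q^n / V_q(n,t)⌋ = ⌊67108864/40⌋ = 1677721.
Step 4: Compare |C| = 1663812 to 1677721: satisfied.
The claimed |C| lies below the Hamming bound.


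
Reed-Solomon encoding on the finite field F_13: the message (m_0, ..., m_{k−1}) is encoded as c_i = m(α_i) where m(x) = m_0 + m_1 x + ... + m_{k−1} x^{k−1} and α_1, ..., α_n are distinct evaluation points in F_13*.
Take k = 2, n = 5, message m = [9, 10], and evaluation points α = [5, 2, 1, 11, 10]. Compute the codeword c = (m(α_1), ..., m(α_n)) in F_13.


c = [7, 3, 6, 2, 5]

Message polynomial: m(x) = 9 + 10·x (mod 13).
For each evaluation point α_i, compute m(α_i) mod 13:
  α_1 = 5: Horner steps 10 → 7, so m(5) = 7.
  α_2 = 2: Horner steps 10 → 3, so m(2) = 3.
  α_3 = 1: Horner steps 10 → 6, so m(1) = 6.
  α_4 = 11: Horner steps 10 → 2, so m(11) = 2.
  α_5 = 10: Horner steps 10 → 5, so m(10) = 5.
Codeword c = [7, 3, 6, 2, 5] ∈ F_13^5.


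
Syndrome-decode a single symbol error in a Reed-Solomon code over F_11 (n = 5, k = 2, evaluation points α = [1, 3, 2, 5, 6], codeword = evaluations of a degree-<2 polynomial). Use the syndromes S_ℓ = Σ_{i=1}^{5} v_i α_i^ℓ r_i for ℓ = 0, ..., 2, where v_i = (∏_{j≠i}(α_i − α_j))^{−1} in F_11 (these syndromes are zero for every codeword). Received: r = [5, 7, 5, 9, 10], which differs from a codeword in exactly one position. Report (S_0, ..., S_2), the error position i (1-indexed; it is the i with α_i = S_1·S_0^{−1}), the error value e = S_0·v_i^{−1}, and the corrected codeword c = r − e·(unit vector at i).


S = (1, 2, 4), error at position 3, error magnitude e = 10, c = [5, 7, 6, 9, 10].

Step 1: column multipliers v_i = (∏_{j≠i}(α_i − α_j))^{−1} mod 11.
  i = 1 (α = 1): (1−3)(1−2)(1−5)(1−6) = (−2)·(−1)·(−4)·(−5) = 40 ≡ 7, so v_1 = 7^{−1} = 8 (mod 11).
  i = 2 (α = 3): (3−1)(3−2)(3−5)(3−6) = 2·1·(−2)·(−3) = 12 ≡ 1, so v_2 = 1^{−1} = 1 (mod 11).
  i = 3 (α = 2): (2−1)(2−3)(2−5)(2−6) = 1·(−1)·(−3)·(−4) = −12 ≡ 10, so v_3 = 10^{−1} = 10 (mod 11).
  i = 4 (α = 5): (5−1)(5−3)(5−2)(5−6) = 4·2·3·(−1) = −24 ≡ 9, so v_4 = 9^{−1} = 5 (mod 11).
  i = 5 (α = 6): (6−1)(6−3)(6−2)(6−5) = 5·3·4·1 = 60 ≡ 5, so v_5 = 5^{−1} = 9 (mod 11).
  v = [8, 1, 10, 5, 9].
Step 2: syndromes of r = [5, 7, 5, 9, 10] (all sums mod 11).
  S_0 = Σ v_i r_i = 8·5 + 1·7 + 10·5 + 5·9 + 9·10 = 232 ≡ 1.
  S_1 = Σ v_i α_i r_i = 8·1·5 + 1·3·7 + 10·2·5 + 5·5·9 + 9·6·10 = 926 ≡ 2.
  α_i^2 mod 11 = [1, 9, 4, 3, 3].
  S_2 = Σ v_i α_i^2 r_i = 8·1·5 + 1·9·7 + 10·4·5 + 5·3·9 + 9·3·10 = 708 ≡ 4.
  S = (1, 2, 4) ≠ 0, so r is not a codeword (an error is present).
Step 3: locate the error. For a single error e at position i, S_ℓ = v_i·e·α_i^ℓ, so α_err = S_1/S_0.
  S_0^{−1} = 1^{−1} = 1 (mod 11), so α_err = 2·1 = 2 ≡ 2 = α_3. Error position i = 3.
  Consistency check: S_2/S_1 = 4·6 = 24 ≡ 2 = α_err ✓ (single-error assumption holds).
Step 4: error magnitude e = S_0/v_3 = S_0·∏_{j≠3}(α_3 − α_j) = 1·10 = 10 ≡ 10 (mod 11).
Step 5: correct position 3: c_3 = r_3 − e = 5 − 10 ≡ 6 (mod 11). Hence c = [5, 7, 6, 9, 10].
  Check: interpolating c through the α_i gives m(x) = 4 + 1·x (degree < 2) with m(α_i) = c_i for every i, so c is indeed a codeword.


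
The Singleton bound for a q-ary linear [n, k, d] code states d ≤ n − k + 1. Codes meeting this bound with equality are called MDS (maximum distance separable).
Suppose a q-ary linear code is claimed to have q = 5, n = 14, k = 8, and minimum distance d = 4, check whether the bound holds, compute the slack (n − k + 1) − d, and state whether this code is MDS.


Singleton RHS = n − k + 1 = 7, slack = 3, bound satisfied, not MDS.

Singleton bound: d ≤ n − k + 1.
Here n = 14, k = 8, so n − k + 1 = 7.
Given d = 4, check d ≤ 7: YES.
Slack = (n − k + 1) − d = 3.
The code is NOT MDS (slack = 3 > 0).
Description: the claimed parameters are [14, 8, 4]_5; such a code would be non-MDS.
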